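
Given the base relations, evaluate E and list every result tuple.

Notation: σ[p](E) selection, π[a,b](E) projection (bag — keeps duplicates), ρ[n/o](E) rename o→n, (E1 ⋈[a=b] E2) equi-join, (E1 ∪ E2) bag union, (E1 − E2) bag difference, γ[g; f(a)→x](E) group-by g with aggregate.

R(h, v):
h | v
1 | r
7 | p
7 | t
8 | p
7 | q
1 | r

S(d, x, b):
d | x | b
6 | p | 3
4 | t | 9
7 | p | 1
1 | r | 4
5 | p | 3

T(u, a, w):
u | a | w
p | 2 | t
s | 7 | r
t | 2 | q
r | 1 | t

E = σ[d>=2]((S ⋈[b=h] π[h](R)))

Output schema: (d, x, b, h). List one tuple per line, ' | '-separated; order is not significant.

Subexpression sizes:
  S → 5
  R → 6
  π[h](R) → 6
  (S ⋈[b=h] π[h](R)) → 2
  σ[d>=2]((S ⋈[b=h] π[h](R))) → 2

== RESULT ==
d | x | b | h
7 | p | 1 | 1
7 | p | 1 | 1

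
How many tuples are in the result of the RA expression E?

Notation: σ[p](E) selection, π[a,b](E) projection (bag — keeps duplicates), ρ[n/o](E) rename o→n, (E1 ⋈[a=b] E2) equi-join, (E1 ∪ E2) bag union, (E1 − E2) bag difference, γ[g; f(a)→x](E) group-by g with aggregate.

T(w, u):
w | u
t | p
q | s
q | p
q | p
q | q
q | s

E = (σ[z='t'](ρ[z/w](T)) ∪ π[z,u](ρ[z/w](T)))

Row counts bottom-up:
  T → 6
  ρ[z/w](T) → 6
  σ[z='t'](ρ[z/w](T)) → 1
  T → 6
  ρ[z/w](T) → 6
  π[z,u](ρ[z/w](T)) → 6
  (σ[z='t'](ρ[z/w](T)) ∪ π[z,u](ρ[z/w](T))) → 7

|E| = 7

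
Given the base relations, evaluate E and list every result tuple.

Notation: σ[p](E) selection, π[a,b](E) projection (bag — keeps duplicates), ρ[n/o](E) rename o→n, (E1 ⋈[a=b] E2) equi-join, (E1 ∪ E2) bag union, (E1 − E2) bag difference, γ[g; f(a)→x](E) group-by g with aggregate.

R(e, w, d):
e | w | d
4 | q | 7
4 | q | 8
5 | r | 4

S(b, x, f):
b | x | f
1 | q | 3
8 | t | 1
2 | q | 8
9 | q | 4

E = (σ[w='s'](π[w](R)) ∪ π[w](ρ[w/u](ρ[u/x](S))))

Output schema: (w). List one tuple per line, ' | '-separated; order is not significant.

Stepwise |·|:
  R → 3
  π[w](R) → 3
  σ[w='s'](π[w](R)) → 0
  S → 4
  ρ[u/x](S) → 4
  ρ[w/u](ρ[u/x](S)) → 4
  π[w](ρ[w/u](ρ[u/x](S))) → 4
  (σ[w='s'](π[w](R)) ∪ π[w](ρ[w/u](ρ[u/x](S)))) → 4

== RESULT ==
w
q
q
q
t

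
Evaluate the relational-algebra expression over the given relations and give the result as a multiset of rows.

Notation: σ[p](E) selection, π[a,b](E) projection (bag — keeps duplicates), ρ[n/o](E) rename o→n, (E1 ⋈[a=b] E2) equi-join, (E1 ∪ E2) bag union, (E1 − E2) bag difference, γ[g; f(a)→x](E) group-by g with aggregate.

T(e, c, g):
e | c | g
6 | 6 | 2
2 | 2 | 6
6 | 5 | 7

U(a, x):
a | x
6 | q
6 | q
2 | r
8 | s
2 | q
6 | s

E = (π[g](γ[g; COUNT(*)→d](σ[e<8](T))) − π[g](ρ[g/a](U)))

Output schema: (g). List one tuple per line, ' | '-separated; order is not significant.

Stepwise |·|:
  T → 3
  σ[e<8](T) → 3
  γ[g; COUNT(*)→d](σ[e<8](T)) → 3
  π[g](γ[g; COUNT(*)→d](σ[e<8](T))) → 3
  U → 6
  ρ[g/a](U) → 6
  π[g](ρ[g/a](U)) → 6
  (π[g](γ[g; COUNT(*)→d](σ[e<8](T))) − π[g](ρ[g/a](U))) → 1

== RESULT ==
g
7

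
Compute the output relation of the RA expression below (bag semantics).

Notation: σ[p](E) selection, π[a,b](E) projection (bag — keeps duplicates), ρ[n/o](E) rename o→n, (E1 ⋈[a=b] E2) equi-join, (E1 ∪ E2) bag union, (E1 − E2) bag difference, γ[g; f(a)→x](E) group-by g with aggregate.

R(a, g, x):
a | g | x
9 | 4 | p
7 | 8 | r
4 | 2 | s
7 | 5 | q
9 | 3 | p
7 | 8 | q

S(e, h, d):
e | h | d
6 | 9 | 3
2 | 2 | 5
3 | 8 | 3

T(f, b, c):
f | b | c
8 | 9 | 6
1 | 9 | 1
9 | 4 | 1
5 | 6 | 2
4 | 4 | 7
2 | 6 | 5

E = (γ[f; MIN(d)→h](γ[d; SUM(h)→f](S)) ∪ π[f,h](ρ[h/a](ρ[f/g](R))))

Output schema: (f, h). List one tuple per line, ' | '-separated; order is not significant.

Row counts bottom-up:
  S → 3
  γ[d; SUM(h)→f](S) → 2
  γ[f; MIN(d)→h](γ[d; SUM(h)→f](S)) → 2
  R → 6
  ρ[f/g](R) → 6
  ρ[h/a](ρ[f/g](R)) → 6
  π[f,h](ρ[h/a](ρ[f/g](R))) → 6
  (γ[f; MIN(d)→h](γ[d; SUM(h)→f](S)) ∪ π[f,h](ρ[h/a](ρ[f/g](R)))) → 8

== RESULT ==
f | h
2 | 4
2 | 5
3 | 9
4 | 9
5 | 7
8 | 7
8 | 7
17 | 3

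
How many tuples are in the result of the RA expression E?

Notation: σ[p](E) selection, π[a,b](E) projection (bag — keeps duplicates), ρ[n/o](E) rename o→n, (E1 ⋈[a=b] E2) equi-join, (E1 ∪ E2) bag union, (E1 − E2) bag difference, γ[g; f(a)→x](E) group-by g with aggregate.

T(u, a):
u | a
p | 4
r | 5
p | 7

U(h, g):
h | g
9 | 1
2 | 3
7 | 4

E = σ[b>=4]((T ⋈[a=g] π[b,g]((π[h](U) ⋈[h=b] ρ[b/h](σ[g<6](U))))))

Stepwise |·|:
  T → 3
  U → 3
  π[h](U) → 3
  U → 3
  σ[g<6](U) → 3
  ρ[b/h](σ[g<6](U)) → 3
  (π[h](U) ⋈[h=b] ρ[b/h](σ[g<6](U))) → 3
  π[b,g]((π[h](U) ⋈[h=b] ρ[b/h](σ[g<6](U)))) → 3
  (T ⋈[a=g] π[b,g]((π[h](U) ⋈[h=b] ρ[b/h](σ[g<6](U))))) → 1
  σ[b>=4]((T ⋈[a=g] π[b,g]((π[h](U) ⋈[h=b] ρ[b/h](σ[g<6](U)))))) → 1

|E| = 1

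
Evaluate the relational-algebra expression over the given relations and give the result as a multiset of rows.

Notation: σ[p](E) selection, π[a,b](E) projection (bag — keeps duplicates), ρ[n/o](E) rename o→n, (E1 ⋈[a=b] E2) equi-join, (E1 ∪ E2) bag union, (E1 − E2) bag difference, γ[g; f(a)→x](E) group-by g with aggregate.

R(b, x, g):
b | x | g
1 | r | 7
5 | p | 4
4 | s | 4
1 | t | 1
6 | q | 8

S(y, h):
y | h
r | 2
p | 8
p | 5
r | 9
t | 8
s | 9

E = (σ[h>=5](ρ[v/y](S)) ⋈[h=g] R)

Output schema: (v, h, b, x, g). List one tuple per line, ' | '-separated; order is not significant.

Row counts bottom-up:
  S → 6
  ρ[v/y](S) → 6
  σ[h>=5](ρ[v/y](S)) → 5
  R → 5
  (σ[h>=5](ρ[v/y](S)) ⋈[h=g] R) → 2

== RESULT ==
v | h | b | x | g
p | 8 | 6 | q | 8
t | 8 | 6 | q | 8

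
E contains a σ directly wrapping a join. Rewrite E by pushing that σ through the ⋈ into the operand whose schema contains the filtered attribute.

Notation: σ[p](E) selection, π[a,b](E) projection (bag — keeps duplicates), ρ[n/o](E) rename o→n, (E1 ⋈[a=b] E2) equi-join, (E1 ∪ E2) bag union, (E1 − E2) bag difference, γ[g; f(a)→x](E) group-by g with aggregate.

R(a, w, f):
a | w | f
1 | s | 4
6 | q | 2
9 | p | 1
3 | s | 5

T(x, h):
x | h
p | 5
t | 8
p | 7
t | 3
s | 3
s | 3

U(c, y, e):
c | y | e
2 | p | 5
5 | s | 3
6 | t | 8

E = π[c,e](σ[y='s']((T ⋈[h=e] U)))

σ filters on y, owned by the right side.
E' = π[c,e]((T ⋈[h=e] σ[y='s'](U)))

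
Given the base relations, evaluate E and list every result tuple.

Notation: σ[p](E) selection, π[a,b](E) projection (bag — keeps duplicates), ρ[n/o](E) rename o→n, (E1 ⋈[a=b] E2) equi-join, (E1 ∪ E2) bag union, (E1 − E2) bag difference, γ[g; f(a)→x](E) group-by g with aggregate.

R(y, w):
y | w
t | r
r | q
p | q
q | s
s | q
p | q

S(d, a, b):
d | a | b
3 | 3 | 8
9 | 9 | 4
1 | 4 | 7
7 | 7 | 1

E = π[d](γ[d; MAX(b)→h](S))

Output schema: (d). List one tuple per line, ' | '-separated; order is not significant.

Per-node cardinality:
  S → 4
  γ[d; MAX(b)→h](S) → 4
  π[d](γ[d; MAX(b)→h](S)) → 4

== RESULT ==
d
1
3
7
9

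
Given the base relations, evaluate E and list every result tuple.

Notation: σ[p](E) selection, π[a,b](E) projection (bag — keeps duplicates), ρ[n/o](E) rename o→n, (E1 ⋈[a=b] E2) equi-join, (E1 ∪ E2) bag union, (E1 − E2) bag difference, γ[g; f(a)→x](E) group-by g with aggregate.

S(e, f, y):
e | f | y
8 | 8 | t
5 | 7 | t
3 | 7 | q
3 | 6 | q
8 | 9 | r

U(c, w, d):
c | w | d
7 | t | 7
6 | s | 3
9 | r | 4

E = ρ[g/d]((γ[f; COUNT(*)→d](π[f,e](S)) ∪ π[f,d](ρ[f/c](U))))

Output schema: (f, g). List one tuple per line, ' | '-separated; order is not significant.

Subexpression sizes:
  S → 5
  π[f,e](S) → 5
  γ[f; COUNT(*)→d](π[f,e](S)) → 4
  U → 3
  ρ[f/c](U) → 3
  π[f,d](ρ[f/c](U)) → 3
  (γ[f; COUNT(*)→d](π[f,e](S)) ∪ π[f,d](ρ[f/c](U))) → 7
  ρ[g/d]((γ[f; COUNT(*)→d](π[f,e](S)) ∪ π[f,d](ρ[f/c](U)))) → 7

== RESULT ==
f | g
6 | 1
6 | 3
7 | 2
7 | 7
8 | 1
9 | 1
9 | 4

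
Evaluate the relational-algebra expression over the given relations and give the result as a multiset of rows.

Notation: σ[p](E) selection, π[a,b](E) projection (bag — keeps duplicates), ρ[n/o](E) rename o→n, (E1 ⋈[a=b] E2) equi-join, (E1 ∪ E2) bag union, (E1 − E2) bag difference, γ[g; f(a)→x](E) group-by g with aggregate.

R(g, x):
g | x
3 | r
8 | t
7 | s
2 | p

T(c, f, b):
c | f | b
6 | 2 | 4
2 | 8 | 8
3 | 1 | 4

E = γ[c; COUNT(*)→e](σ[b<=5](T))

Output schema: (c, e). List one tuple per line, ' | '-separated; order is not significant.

Subexpression sizes:
  T → 3
  σ[b<=5](T) → 2
  γ[c; COUNT(*)→e](σ[b<=5](T)) → 2

== RESULT ==
c | e
3 | 1
6 | 1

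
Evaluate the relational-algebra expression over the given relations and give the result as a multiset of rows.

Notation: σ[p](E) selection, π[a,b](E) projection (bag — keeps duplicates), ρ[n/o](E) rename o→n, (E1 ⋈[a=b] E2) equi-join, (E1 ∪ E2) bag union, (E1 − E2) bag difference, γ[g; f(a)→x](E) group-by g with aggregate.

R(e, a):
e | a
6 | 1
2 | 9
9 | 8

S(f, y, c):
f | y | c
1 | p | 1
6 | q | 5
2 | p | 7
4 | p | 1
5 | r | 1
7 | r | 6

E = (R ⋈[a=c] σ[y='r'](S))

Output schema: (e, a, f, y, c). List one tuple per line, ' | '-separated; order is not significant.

Row counts bottom-up:
  R → 3
  S → 6
  σ[y='r'](S) → 2
  (R ⋈[a=c] σ[y='r'](S)) → 1

== RESULT ==
e | a | f | y | c
6 | 1 | 5 | r | 1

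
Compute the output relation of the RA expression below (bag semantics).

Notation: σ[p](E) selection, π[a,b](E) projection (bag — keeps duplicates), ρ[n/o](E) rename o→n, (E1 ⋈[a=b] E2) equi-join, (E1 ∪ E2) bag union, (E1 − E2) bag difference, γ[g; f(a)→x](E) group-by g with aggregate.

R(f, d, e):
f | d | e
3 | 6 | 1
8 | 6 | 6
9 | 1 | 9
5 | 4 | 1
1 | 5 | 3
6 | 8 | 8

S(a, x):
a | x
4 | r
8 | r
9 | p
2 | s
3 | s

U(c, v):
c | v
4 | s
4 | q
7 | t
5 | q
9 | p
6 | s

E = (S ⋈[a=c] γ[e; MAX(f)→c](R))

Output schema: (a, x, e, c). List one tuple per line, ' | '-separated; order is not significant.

Stepwise |·|:
  S → 5
  R → 6
  γ[e; MAX(f)→c](R) → 5
  (S ⋈[a=c] γ[e; MAX(f)→c](R)) → 2

== RESULT ==
a | x | e | c
8 | r | 6 | 8
9 | p | 9 | 9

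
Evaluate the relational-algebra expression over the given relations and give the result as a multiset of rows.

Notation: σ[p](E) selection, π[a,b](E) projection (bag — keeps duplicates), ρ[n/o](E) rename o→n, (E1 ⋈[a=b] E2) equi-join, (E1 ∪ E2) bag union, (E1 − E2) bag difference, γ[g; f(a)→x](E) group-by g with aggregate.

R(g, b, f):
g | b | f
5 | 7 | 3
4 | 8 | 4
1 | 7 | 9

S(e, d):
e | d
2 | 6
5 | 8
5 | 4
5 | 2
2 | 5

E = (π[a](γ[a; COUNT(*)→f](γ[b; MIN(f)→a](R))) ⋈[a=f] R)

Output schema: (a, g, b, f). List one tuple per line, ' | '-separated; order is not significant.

Per-node cardinality:
  R → 3
  γ[b; MIN(f)→a](R) → 2
  γ[a; COUNT(*)→f](γ[b; MIN(f)→a](R)) → 2
  π[a](γ[a; COUNT(*)→f](γ[b; MIN(f)→a](R))) → 2
  R → 3
  (π[a](γ[a; COUNT(*)→f](γ[b; MIN(f)→a](R))) ⋈[a=f] R) → 2

== RESULT ==
a | g | b | f
3 | 5 | 7 | 3
4 | 4 | 8 | 4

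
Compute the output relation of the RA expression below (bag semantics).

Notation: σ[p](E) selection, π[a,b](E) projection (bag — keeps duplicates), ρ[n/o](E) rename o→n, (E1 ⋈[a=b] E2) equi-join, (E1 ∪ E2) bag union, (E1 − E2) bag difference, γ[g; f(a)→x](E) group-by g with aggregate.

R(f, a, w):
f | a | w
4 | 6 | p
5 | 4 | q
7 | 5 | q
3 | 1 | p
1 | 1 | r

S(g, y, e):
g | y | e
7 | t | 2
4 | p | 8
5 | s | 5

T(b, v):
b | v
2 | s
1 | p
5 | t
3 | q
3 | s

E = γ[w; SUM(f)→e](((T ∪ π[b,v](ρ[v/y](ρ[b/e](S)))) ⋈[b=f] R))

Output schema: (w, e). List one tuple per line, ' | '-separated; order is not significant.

Stepwise |·|:
  T → 5
  S → 3
  ρ[b/e](S) → 3
  ρ[v/y](ρ[b/e](S)) → 3
  π[b,v](ρ[v/y](ρ[b/e](S))) → 3
  (T ∪ π[b,v](ρ[v/y](ρ[b/e](S)))) → 8
  R → 5
  ((T ∪ π[b,v](ρ[v/y](ρ[b/e](S)))) ⋈[b=f] R) → 5
  γ[w; SUM(f)→e](((T ∪ π[b,v](ρ[v/y](ρ[b/e](S)))) ⋈[b=f] R)) → 3

== RESULT ==
w | e
p | 6
q | 10
r | 1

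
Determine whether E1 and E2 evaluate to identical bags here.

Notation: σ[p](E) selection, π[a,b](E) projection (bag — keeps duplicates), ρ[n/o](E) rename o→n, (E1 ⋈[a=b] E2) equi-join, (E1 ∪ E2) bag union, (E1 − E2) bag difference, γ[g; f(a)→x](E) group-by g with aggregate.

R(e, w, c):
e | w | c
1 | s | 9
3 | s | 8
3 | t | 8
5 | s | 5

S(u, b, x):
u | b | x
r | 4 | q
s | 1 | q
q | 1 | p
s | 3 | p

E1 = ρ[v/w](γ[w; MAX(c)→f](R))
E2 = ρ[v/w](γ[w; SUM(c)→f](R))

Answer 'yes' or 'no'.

E1 row counts bottom-up:
  R → 4
  γ[w; MAX(c)→f](R) → 2
  ρ[v/w](γ[w; MAX(c)→f](R)) → 2
E2 row counts bottom-up:
  R → 4
  γ[w; SUM(c)→f](R) → 2
  ρ[v/w](γ[w; SUM(c)→f](R)) → 2

E1 result:
v | f
s | 9
t | 8
E2 result:
v | f
s | 22
t | 8
Witness: ('s', 9) appears 1× in E1 but 0× in E2.

no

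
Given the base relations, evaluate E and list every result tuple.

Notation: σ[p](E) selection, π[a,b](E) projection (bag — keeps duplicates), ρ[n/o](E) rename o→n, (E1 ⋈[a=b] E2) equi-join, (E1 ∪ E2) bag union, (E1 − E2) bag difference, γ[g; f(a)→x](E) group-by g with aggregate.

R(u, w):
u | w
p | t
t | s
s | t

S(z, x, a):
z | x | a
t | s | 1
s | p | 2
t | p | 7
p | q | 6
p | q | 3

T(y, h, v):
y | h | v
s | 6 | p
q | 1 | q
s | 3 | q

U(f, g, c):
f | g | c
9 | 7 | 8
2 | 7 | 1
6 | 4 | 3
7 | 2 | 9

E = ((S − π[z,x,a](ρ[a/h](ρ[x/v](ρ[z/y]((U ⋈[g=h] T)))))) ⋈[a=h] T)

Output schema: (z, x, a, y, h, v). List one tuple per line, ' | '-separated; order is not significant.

Subexpression sizes:
  S → 5
  U → 4
  T → 3
  (U ⋈[g=h] T) → 0
  ρ[z/y]((U ⋈[g=h] T)) → 0
  ρ[x/v](ρ[z/y]((U ⋈[g=h] T))) → 0
  ρ[a/h](ρ[x/v](ρ[z/y]((U ⋈[g=h] T)))) → 0
  π[z,x,a](ρ[a/h](ρ[x/v](ρ[z/y]((U ⋈[g=h] T))))) → 0
  (S − π[z,x,a](ρ[a/h](ρ[x/v](ρ[z/y]((U ⋈[g=h] T)))))) → 5
  T → 3
  ((S − π[z,x,a](ρ[a/h](ρ[x/v](ρ[z/y]((U ⋈[g=h] T)))))) ⋈[a=h] T) → 3

== RESULT ==
z | x | a | y | h | v
p | q | 3 | s | 3 | q
p | q | 6 | s | 6 | p
t | s | 1 | q | 1 | q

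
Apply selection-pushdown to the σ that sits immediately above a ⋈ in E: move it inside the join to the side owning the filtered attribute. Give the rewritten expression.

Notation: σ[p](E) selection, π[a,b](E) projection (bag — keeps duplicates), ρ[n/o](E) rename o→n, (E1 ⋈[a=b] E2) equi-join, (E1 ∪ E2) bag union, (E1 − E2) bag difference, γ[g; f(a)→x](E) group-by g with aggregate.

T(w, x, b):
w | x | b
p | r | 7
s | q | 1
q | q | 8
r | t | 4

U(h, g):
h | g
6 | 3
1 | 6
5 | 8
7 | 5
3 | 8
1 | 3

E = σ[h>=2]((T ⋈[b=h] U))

σ filters on h, owned by the right side.
E' = (T ⋈[b=h] σ[h>=2](U))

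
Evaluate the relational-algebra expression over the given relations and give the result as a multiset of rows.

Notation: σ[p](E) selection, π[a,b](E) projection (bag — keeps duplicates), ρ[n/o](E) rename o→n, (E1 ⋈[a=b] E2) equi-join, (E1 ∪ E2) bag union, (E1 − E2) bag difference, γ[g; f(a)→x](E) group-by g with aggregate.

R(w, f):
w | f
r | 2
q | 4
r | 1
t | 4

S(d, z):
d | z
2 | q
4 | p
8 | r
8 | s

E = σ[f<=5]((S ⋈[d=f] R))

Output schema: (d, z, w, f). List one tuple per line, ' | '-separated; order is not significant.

Row counts bottom-up:
  S → 4
  R → 4
  (S ⋈[d=f] R) → 3
  σ[f<=5]((S ⋈[d=f] R)) → 3

== RESULT ==
d | z | w | f
2 | q | r | 2
4 | p | q | 4
4 | p | t | 4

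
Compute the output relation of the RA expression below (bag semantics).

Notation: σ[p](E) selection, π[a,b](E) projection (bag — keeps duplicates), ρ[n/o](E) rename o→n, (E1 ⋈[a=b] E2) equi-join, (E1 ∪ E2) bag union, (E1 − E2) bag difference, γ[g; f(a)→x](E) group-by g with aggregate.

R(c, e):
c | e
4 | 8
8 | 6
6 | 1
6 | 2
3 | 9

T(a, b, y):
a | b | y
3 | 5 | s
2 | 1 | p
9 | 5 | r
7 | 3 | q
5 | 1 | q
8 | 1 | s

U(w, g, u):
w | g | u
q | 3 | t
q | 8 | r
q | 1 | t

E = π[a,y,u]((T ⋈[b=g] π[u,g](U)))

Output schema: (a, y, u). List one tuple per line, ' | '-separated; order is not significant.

Per-node cardinality:
  T → 6
  U → 3
  π[u,g](U) → 3
  (T ⋈[b=g] π[u,g](U)) → 4
  π[a,y,u]((T ⋈[b=g] π[u,g](U))) → 4

== RESULT ==
a | y | u
2 | p | t
5 | q | t
7 | q | t
8 | s | t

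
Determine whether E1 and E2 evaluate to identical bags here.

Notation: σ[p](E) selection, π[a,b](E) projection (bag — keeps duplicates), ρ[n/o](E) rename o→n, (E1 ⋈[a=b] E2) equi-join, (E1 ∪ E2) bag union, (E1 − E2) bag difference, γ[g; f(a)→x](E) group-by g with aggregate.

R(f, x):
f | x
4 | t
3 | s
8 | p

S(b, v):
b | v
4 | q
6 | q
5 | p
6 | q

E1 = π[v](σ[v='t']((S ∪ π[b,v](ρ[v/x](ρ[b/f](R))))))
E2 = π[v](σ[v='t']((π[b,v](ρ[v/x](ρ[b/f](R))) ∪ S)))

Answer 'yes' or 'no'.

E1 per-node cardinality:
  S → 4
  R → 3
  ρ[b/f](R) → 3
  ρ[v/x](ρ[b/f](R)) → 3
  π[b,v](ρ[v/x](ρ[b/f](R))) → 3
  (S ∪ π[b,v](ρ[v/x](ρ[b/f](R)))) → 7
  σ[v='t']((S ∪ π[b,v](ρ[v/x](ρ[b/f](R))))) → 1
  π[v](σ[v='t']((S ∪ π[b,v](ρ[v/x](ρ[b/f](R)))))) → 1
E2 per-node cardinality:
  R → 3
  ρ[b/f](R) → 3
  ρ[v/x](ρ[b/f](R)) → 3
  π[b,v](ρ[v/x](ρ[b/f](R))) → 3
  S → 4
  (π[b,v](ρ[v/x](ρ[b/f](R))) ∪ S) → 7
  σ[v='t']((π[b,v](ρ[v/x](ρ[b/f](R))) ∪ S)) → 1
  π[v](σ[v='t']((π[b,v](ρ[v/x](ρ[b/f](R))) ∪ S))) → 1

E1 and E2 produce the same multiset:
v
t

yes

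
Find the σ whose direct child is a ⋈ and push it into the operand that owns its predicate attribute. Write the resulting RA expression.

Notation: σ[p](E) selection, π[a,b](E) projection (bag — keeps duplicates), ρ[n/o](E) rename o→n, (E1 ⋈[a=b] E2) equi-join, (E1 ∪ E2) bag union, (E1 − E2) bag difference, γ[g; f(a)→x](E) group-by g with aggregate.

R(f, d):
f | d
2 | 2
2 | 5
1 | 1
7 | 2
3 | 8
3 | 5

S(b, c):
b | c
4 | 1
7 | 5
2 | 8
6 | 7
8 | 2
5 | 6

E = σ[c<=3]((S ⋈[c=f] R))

σ filters on c, owned by the left side.
E' = (σ[c<=3](S) ⋈[c=f] R)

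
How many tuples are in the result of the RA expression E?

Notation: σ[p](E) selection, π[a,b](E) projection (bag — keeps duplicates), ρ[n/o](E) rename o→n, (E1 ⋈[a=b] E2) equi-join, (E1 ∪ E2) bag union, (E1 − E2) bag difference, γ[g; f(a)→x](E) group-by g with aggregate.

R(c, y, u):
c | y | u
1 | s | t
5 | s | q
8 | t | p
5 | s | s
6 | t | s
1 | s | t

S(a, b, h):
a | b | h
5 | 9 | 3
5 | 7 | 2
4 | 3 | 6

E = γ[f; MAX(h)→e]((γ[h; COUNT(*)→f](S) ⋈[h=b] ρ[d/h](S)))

Stepwise |·|:
  S → 3
  γ[h; COUNT(*)→f](S) → 3
  S → 3
  ρ[d/h](S) → 3
  (γ[h; COUNT(*)→f](S) ⋈[h=b] ρ[d/h](S)) → 1
  γ[f; MAX(h)→e]((γ[h; COUNT(*)→f](S) ⋈[h=b] ρ[d/h](S))) → 1

|E| = 1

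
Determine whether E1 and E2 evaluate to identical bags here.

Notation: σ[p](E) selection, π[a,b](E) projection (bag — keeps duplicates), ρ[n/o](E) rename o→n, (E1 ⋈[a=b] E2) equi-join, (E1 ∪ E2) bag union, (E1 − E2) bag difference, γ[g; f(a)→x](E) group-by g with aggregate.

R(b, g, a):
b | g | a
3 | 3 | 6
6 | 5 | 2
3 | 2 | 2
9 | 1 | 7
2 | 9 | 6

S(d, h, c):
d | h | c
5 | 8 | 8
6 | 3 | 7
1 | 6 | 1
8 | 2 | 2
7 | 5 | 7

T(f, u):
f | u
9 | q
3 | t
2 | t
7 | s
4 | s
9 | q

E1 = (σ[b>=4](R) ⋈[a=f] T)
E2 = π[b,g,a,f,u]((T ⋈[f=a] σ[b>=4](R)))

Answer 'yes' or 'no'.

E1 row counts bottom-up:
  R → 5
  σ[b>=4](R) → 2
  T → 6
  (σ[b>=4](R) ⋈[a=f] T) → 2
E2 row counts bottom-up:
  T → 6
  R → 5
  σ[b>=4](R) → 2
  (T ⋈[f=a] σ[b>=4](R)) → 2
  π[b,g,a,f,u]((T ⋈[f=a] σ[b>=4](R))) → 2

E1 and E2 produce the same multiset:
b | g | a | f | u
6 | 5 | 2 | 2 | t
9 | 1 | 7 | 7 | s

yes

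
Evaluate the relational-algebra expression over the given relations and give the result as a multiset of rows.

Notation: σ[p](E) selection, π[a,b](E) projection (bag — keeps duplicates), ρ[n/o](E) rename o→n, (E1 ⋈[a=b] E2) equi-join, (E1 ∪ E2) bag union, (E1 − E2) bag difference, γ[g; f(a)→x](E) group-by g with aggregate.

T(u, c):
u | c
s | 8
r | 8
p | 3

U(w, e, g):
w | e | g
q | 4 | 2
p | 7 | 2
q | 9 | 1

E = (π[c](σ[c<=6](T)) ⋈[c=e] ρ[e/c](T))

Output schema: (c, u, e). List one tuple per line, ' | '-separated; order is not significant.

Per-node cardinality:
  T → 3
  σ[c<=6](T) → 1
  π[c](σ[c<=6](T)) → 1
  T → 3
  ρ[e/c](T) → 3
  (π[c](σ[c<=6](T)) ⋈[c=e] ρ[e/c](T)) → 1

== RESULT ==
c | u | e
3 | p | 3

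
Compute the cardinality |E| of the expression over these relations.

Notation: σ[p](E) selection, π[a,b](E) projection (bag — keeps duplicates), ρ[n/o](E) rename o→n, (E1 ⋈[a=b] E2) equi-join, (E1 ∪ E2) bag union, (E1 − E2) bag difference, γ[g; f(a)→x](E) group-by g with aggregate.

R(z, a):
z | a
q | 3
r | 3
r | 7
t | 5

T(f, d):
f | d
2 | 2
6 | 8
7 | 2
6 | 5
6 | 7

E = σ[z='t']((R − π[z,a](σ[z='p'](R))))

Stepwise |·|:
  R → 4
  R → 4
  σ[z='p'](R) → 0
  π[z,a](σ[z='p'](R)) → 0
  (R − π[z,a](σ[z='p'](R))) → 4
  σ[z='t']((R − π[z,a](σ[z='p'](R)))) → 1

|E| = 1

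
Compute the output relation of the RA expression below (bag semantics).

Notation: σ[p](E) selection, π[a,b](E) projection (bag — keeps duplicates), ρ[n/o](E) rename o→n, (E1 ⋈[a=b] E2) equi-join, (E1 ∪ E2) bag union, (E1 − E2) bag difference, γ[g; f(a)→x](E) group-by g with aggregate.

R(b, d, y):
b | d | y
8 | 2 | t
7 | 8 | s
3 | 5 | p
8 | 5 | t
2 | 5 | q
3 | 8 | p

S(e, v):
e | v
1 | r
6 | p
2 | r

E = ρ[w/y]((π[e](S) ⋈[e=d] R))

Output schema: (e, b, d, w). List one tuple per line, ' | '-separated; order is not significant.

Per-node cardinality:
  S → 3
  π[e](S) → 3
  R → 6
  (π[e](S) ⋈[e=d] R) → 1
  ρ[w/y]((π[e](S) ⋈[e=d] R)) → 1

== RESULT ==
e | b | d | w
2 | 8 | 2 | t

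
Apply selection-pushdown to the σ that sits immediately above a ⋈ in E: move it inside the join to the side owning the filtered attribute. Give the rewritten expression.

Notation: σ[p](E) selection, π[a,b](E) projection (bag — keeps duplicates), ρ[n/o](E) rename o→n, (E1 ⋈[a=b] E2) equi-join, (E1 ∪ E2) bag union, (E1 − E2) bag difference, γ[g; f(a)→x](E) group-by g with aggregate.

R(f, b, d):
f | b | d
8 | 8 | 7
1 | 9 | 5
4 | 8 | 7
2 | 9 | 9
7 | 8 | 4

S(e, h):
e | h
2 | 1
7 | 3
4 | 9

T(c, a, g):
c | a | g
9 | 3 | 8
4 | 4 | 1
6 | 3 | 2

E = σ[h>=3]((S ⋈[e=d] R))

σ filters on h, owned by the left side.
E' = (σ[h>=3](S) ⋈[e=d] R)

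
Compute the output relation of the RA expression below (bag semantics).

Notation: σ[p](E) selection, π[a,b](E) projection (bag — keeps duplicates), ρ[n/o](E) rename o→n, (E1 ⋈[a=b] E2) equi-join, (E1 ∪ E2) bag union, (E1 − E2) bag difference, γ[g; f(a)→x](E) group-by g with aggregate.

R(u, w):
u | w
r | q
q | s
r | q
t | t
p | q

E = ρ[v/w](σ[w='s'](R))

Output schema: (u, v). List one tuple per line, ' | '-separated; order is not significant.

Per-node cardinality:
  R → 5
  σ[w='s'](R) → 1
  ρ[v/w](σ[w='s'](R)) → 1

== RESULT ==
u | v
q | s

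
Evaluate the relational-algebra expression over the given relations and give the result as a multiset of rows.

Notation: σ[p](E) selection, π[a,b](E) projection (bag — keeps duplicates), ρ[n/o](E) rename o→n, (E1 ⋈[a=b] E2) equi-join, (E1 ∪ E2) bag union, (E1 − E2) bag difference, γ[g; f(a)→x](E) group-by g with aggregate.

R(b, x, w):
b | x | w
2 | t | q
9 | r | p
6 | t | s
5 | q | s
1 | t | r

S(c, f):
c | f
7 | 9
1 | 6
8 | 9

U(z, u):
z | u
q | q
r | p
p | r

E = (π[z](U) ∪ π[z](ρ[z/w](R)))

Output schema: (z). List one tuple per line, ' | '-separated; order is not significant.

Subexpression sizes:
  U → 3
  π[z](U) → 3
  R → 5
  ρ[z/w](R) → 5
  π[z](ρ[z/w](R)) → 5
  (π[z](U) ∪ π[z](ρ[z/w](R))) → 8

== RESULT ==
z
p
p
q
q
r
r
s
s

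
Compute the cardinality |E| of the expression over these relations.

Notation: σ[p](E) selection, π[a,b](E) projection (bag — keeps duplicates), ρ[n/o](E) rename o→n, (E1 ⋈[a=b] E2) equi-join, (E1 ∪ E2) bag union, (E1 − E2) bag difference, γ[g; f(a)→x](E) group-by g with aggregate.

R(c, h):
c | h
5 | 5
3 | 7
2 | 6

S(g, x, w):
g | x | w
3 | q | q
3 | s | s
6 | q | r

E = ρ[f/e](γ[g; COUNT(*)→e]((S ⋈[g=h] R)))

Stepwise |·|:
  S → 3
  R → 3
  (S ⋈[g=h] R) → 1
  γ[g; COUNT(*)→e]((S ⋈[g=h] R)) → 1
  ρ[f/e](γ[g; COUNT(*)→e]((S ⋈[g=h] R))) → 1

|E| = 1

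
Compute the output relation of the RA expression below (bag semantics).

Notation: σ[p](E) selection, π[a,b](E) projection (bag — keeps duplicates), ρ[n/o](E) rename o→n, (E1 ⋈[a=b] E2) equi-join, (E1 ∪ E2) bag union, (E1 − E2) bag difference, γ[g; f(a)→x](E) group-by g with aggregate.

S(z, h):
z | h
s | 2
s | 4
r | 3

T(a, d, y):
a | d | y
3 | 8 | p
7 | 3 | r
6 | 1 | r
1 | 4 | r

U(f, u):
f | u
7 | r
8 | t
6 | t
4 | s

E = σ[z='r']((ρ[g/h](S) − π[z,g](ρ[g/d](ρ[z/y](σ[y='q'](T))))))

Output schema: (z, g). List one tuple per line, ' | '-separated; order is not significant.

Per-node cardinality:
  S → 3
  ρ[g/h](S) → 3
  T → 4
  σ[y='q'](T) → 0
  ρ[z/y](σ[y='q'](T)) → 0
  ρ[g/d](ρ[z/y](σ[y='q'](T))) → 0
  π[z,g](ρ[g/d](ρ[z/y](σ[y='q'](T)))) → 0
  (ρ[g/h](S) − π[z,g](ρ[g/d](ρ[z/y](σ[y='q'](T))))) → 3
  σ[z='r']((ρ[g/h](S) − π[z,g](ρ[g/d](ρ[z/y](σ[y='q'](T)))))) → 1

== RESULT ==
z | g
r | 3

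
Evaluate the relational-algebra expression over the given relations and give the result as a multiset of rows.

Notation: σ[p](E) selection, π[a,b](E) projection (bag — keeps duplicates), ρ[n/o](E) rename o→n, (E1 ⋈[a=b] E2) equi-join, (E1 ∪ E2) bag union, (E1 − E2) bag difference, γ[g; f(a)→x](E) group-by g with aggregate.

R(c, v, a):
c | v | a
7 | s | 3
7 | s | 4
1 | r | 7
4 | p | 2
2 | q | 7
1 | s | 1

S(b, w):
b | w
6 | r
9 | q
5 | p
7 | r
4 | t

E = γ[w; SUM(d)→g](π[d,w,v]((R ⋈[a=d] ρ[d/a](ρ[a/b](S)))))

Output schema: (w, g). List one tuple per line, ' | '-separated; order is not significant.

Stepwise |·|:
  R → 6
  S → 5
  ρ[a/b](S) → 5
  ρ[d/a](ρ[a/b](S)) → 5
  (R ⋈[a=d] ρ[d/a](ρ[a/b](S))) → 3
  π[d,w,v]((R ⋈[a=d] ρ[d/a](ρ[a/b](S)))) → 3
  γ[w; SUM(d)→g](π[d,w,v]((R ⋈[a=d] ρ[d/a](ρ[a/b](S))))) → 2

== RESULT ==
w | g
r | 14
t | 4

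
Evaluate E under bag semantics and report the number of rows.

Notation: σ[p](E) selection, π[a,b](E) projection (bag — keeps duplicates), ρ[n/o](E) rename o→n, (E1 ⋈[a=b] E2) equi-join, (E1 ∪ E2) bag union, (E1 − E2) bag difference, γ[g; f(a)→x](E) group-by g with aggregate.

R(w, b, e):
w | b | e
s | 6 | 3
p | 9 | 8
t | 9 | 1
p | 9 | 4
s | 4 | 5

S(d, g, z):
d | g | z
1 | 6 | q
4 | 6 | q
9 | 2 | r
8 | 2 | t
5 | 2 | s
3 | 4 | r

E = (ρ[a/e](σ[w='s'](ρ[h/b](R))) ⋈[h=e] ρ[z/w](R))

Stepwise |·|:
  R → 5
  ρ[h/b](R) → 5
  σ[w='s'](ρ[h/b](R)) → 2
  ρ[a/e](σ[w='s'](ρ[h/b](R))) → 2
  R → 5
  ρ[z/w](R) → 5
  (ρ[a/e](σ[w='s'](ρ[h/b](R))) ⋈[h=e] ρ[z/w](R)) → 1

|E| = 1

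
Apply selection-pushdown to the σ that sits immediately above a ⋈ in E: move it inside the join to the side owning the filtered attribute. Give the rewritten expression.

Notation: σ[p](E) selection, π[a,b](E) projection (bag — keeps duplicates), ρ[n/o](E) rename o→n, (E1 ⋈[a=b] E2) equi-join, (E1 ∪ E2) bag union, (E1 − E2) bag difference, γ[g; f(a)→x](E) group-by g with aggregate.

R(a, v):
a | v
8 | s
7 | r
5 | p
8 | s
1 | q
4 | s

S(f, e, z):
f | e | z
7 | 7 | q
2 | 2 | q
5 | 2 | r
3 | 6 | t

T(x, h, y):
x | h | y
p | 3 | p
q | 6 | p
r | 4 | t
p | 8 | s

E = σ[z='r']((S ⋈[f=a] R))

σ filters on z, owned by the left side.
E' = (σ[z='r'](S) ⋈[f=a] R)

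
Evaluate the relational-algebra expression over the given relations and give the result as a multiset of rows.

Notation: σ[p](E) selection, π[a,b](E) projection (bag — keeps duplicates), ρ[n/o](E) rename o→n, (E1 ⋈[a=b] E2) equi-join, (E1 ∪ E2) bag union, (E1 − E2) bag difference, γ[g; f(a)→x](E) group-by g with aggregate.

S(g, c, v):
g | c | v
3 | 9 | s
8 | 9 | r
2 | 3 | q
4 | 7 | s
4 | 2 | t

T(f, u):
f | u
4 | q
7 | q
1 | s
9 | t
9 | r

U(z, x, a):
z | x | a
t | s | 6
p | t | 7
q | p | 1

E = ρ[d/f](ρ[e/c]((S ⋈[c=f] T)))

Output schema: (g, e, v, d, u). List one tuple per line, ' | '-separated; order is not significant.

Row counts bottom-up:
  S → 5
  T → 5
  (S ⋈[c=f] T) → 5
  ρ[e/c]((S ⋈[c=f] T)) → 5
  ρ[d/f](ρ[e/c]((S ⋈[c=f] T))) → 5

== RESULT ==
g | e | v | d | u
3 | 9 | s | 9 | r
3 | 9 | s | 9 | t
4 | 7 | s | 7 | q
8 | 9 | r | 9 | r
8 | 9 | r | 9 | t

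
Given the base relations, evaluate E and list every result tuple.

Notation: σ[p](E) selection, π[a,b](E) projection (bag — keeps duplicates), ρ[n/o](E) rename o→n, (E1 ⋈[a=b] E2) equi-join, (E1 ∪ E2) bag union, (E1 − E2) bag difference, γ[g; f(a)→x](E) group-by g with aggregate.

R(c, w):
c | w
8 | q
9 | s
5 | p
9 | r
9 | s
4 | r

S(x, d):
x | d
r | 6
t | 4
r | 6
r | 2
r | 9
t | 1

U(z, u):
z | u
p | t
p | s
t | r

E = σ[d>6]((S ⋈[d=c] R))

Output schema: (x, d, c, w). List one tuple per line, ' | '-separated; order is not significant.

Per-node cardinality:
  S → 6
  R → 6
  (S ⋈[d=c] R) → 4
  σ[d>6]((S ⋈[d=c] R)) → 3

== RESULT ==
x | d | c | w
r | 9 | 9 | r
r | 9 | 9 | s
r | 9 | 9 | s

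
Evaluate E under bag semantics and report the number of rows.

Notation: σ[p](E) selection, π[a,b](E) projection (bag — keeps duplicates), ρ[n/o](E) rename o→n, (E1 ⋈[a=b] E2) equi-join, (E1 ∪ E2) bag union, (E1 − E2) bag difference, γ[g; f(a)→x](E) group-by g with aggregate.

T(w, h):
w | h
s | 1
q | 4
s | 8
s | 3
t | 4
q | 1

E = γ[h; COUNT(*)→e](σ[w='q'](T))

Row counts bottom-up:
  T → 6
  σ[w='q'](T) → 2
  γ[h; COUNT(*)→e](σ[w='q'](T)) → 2

|E| = 2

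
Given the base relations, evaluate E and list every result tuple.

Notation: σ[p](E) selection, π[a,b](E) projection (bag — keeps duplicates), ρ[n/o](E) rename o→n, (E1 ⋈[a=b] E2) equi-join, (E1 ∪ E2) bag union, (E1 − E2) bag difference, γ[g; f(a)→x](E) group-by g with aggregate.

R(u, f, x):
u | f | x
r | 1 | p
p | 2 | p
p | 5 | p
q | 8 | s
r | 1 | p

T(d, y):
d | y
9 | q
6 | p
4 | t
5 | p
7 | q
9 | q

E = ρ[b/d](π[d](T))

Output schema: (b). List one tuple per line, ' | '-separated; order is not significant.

Subexpression sizes:
  T → 6
  π[d](T) → 6
  ρ[b/d](π[d](T)) → 6

== RESULT ==
b
4
5
6
7
9
9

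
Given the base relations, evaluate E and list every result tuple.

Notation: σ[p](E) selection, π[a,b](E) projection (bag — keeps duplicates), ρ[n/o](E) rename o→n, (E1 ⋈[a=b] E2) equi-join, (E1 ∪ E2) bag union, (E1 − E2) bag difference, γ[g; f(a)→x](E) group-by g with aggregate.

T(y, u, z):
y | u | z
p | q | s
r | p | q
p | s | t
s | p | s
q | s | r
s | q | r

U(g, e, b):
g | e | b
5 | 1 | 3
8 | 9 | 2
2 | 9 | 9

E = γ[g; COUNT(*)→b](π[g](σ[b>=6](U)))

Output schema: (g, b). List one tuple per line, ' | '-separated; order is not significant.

Per-node cardinality:
  U → 3
  σ[b>=6](U) → 1
  π[g](σ[b>=6](U)) → 1
  γ[g; COUNT(*)→b](π[g](σ[b>=6](U))) → 1

== RESULT ==
g | b
2 | 1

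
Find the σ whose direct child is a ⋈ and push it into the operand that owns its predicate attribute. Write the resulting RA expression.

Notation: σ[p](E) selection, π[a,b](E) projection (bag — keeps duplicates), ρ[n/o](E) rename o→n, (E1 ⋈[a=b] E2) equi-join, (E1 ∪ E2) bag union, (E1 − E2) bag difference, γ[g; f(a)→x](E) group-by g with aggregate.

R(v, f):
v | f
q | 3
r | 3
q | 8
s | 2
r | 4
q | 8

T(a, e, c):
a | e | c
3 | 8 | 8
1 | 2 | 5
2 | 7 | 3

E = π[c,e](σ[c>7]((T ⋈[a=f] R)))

σ filters on c, owned by the left side.
E' = π[c,e]((σ[c>7](T) ⋈[a=f] R))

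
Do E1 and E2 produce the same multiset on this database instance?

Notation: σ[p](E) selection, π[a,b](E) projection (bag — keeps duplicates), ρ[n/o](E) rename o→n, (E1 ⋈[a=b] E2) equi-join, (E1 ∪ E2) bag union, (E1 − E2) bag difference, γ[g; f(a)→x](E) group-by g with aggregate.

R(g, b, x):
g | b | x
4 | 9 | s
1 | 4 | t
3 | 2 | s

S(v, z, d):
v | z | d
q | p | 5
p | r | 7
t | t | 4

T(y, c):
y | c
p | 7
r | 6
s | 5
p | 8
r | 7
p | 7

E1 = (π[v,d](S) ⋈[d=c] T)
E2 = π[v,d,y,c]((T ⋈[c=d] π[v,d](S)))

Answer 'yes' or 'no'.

E1 row counts bottom-up:
  S → 3
  π[v,d](S) → 3
  T → 6
  (π[v,d](S) ⋈[d=c] T) → 4
E2 row counts bottom-up:
  T → 6
  S → 3
  π[v,d](S) → 3
  (T ⋈[c=d] π[v,d](S)) → 4
  π[v,d,y,c]((T ⋈[c=d] π[v,d](S))) → 4

E1 and E2 produce the same multiset:
v | d | y | c
p | 7 | p | 7
p | 7 | p | 7
p | 7 | r | 7
q | 5 | s | 5

yes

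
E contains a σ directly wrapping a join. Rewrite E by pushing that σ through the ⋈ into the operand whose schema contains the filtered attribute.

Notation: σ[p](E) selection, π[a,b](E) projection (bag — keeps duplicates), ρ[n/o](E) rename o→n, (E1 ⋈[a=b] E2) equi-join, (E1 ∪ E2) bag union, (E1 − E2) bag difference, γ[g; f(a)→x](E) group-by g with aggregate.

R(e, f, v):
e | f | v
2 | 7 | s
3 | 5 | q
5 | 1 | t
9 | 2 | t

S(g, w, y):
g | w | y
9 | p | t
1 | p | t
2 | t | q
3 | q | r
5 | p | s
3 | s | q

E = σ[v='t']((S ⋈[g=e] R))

σ filters on v, owned by the right side.
E' = (S ⋈[g=e] σ[v='t'](R))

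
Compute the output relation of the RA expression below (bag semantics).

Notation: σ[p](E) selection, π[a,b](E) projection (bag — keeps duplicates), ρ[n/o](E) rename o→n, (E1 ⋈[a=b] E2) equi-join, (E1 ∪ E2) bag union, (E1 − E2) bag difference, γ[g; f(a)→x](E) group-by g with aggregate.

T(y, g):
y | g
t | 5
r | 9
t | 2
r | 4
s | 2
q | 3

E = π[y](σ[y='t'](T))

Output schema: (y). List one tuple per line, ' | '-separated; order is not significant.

Stepwise |·|:
  T → 6
  σ[y='t'](T) → 2
  π[y](σ[y='t'](T)) → 2

== RESULT ==
y
t
t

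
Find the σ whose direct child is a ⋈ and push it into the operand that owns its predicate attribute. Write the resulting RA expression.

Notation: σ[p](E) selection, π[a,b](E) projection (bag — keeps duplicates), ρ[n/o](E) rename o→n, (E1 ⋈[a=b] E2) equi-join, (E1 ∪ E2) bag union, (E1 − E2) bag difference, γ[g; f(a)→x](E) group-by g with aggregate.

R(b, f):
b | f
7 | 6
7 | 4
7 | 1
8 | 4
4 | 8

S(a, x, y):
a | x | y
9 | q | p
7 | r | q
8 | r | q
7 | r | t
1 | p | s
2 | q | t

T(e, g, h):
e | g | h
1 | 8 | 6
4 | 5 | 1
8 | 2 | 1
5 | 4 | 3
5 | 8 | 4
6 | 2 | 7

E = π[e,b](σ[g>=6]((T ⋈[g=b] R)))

σ filters on g, owned by the left side.
E' = π[e,b]((σ[g>=6](T) ⋈[g=b] R))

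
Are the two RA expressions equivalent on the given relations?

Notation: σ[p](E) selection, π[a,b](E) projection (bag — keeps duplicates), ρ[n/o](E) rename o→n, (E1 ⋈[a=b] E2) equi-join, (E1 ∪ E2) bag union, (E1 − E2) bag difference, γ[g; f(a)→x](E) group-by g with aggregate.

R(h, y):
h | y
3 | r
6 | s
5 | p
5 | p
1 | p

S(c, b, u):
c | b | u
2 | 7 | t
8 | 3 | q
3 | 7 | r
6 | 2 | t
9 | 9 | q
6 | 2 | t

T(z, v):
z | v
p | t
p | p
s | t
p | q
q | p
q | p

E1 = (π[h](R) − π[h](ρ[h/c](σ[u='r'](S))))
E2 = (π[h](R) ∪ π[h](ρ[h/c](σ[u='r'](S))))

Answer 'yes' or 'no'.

E1 per-node cardinality:
  R → 5
  π[h](R) → 5
  S → 6
  σ[u='r'](S) → 1
  ρ[h/c](σ[u='r'](S)) → 1
  π[h](ρ[h/c](σ[u='r'](S))) → 1
  (π[h](R) − π[h](ρ[h/c](σ[u='r'](S)))) → 4
E2 per-node cardinality:
  R → 5
  π[h](R) → 5
  S → 6
  σ[u='r'](S) → 1
  ρ[h/c](σ[u='r'](S)) → 1
  π[h](ρ[h/c](σ[u='r'](S))) → 1
  (π[h](R) ∪ π[h](ρ[h/c](σ[u='r'](S)))) → 6

E1 result:
h
1
5
5
6
E2 result:
h
1
3
3
5
5
6
Witness: (3,) appears 0× in E1 but 2× in E2.

no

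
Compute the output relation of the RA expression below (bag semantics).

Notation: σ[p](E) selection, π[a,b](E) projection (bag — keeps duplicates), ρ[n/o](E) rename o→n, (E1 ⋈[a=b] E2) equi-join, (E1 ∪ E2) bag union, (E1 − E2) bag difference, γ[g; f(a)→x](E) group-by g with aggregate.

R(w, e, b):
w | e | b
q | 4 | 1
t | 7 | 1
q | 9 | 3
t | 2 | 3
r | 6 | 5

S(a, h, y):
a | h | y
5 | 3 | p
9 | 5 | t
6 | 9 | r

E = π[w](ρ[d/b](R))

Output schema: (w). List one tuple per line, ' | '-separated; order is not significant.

Stepwise |·|:
  R → 5
  ρ[d/b](R) → 5
  π[w](ρ[d/b](R)) → 5

== RESULT ==
w
q
q
r
t
t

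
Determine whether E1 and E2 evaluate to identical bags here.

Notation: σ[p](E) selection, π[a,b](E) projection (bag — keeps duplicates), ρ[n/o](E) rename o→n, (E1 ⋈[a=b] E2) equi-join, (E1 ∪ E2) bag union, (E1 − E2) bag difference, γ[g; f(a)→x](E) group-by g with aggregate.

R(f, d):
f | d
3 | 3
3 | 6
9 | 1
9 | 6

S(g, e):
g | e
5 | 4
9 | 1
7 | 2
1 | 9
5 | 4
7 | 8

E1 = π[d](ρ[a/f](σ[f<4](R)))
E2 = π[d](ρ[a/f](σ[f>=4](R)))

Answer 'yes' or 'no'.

E1 per-node cardinality:
  R → 4
  σ[f<4](R) → 2
  ρ[a/f](σ[f<4](R)) → 2
  π[d](ρ[a/f](σ[f<4](R))) → 2
E2 per-node cardinality:
  R → 4
  σ[f>=4](R) → 2
  ρ[a/f](σ[f>=4](R)) → 2
  π[d](ρ[a/f](σ[f>=4](R))) → 2

E1 result:
d
3
6
E2 result:
d
1
6
Witness: (1,) appears 0× in E1 but 1× in E2.

no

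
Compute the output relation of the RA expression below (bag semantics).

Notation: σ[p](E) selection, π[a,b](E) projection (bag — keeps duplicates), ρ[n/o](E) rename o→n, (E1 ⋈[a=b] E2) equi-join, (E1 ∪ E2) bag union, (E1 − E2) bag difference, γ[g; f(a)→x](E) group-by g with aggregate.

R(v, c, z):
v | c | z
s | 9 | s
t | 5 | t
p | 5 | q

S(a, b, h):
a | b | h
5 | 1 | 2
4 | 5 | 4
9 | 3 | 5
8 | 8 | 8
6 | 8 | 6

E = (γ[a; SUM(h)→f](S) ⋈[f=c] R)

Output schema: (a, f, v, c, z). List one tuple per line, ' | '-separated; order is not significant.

Subexpression sizes:
  S → 5
  γ[a; SUM(h)→f](S) → 5
  R → 3
  (γ[a; SUM(h)→f](S) ⋈[f=c] R) → 2

== RESULT ==
a | f | v | c | z
9 | 5 | p | 5 | q
9 | 5 | t | 5 | t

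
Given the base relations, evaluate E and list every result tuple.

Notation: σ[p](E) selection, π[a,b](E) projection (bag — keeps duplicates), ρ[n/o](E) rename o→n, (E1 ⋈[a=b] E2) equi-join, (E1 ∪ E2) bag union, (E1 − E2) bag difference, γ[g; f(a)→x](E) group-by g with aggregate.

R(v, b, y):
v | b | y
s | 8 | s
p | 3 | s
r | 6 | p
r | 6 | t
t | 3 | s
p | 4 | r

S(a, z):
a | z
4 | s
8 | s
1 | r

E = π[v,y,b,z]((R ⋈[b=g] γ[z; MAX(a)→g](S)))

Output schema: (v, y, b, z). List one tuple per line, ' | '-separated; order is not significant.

Subexpression sizes:
  R → 6
  S → 3
  γ[z; MAX(a)→g](S) → 2
  (R ⋈[b=g] γ[z; MAX(a)→g](S)) → 1
  π[v,y,b,z]((R ⋈[b=g] γ[z; MAX(a)→g](S))) → 1

== RESULT ==
v | y | b | z
s | s | 8 | s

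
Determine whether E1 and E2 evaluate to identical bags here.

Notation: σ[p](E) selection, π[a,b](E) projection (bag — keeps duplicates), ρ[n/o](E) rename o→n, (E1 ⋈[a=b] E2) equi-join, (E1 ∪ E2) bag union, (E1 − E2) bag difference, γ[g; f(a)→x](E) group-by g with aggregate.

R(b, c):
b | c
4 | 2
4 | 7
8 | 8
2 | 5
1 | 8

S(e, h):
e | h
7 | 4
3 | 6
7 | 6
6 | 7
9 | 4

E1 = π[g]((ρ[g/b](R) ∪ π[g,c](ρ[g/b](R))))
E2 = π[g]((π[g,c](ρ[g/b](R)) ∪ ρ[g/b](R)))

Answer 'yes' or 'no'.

E1 stepwise |·|:
  R → 5
  ρ[g/b](R) → 5
  R → 5
  ρ[g/b](R) → 5
  π[g,c](ρ[g/b](R)) → 5
  (ρ[g/b](R) ∪ π[g,c](ρ[g/b](R))) → 10
  π[g]((ρ[g/b](R) ∪ π[g,c](ρ[g/b](R)))) → 10
E2 stepwise |·|:
  R → 5
  ρ[g/b](R) → 5
  π[g,c](ρ[g/b](R)) → 5
  R → 5
  ρ[g/b](R) → 5
  (π[g,c](ρ[g/b](R)) ∪ ρ[g/b](R)) → 10
  π[g]((π[g,c](ρ[g/b](R)) ∪ ρ[g/b](R))) → 10

E1 and E2 produce the same multiset:
g
1
1
2
2
4
4
4
4
8
8

yes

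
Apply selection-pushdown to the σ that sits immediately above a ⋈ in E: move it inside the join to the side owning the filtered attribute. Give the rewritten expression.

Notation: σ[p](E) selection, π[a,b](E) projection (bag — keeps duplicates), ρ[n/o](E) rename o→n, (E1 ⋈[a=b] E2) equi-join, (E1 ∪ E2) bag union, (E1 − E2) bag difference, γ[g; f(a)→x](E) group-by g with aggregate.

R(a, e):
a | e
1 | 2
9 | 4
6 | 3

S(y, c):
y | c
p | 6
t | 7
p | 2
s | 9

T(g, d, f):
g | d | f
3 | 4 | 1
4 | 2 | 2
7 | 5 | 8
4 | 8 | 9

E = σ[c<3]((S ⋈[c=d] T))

σ filters on c, owned by the left side.
E' = (σ[c<3](S) ⋈[c=d] T)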